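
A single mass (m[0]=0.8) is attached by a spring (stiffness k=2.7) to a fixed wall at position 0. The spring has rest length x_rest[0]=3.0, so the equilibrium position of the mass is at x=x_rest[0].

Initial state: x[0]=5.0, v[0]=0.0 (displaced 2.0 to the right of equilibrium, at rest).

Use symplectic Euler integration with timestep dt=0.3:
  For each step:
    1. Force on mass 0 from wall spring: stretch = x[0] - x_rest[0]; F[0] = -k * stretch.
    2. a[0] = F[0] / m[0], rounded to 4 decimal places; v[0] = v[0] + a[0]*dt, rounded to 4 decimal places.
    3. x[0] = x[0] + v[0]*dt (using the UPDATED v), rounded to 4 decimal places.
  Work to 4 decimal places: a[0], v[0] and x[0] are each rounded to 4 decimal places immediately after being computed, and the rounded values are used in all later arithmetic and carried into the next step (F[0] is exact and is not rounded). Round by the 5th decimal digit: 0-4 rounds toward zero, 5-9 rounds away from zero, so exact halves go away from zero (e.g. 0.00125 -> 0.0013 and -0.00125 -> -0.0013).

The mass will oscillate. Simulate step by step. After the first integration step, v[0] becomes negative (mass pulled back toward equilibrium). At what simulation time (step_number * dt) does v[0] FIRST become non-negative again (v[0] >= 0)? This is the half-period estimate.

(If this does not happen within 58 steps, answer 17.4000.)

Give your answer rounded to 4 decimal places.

Answer: 1.8000

Derivation:
Step 0: x=[5.0000] v=[0.0000]
Step 1: x=[4.3925] v=[-2.0250]
Step 2: x=[3.3620] v=[-3.4349]
Step 3: x=[2.2216] v=[-3.8014]
Step 4: x=[1.3176] v=[-3.0133]
Step 5: x=[0.9246] v=[-1.3099]
Step 6: x=[1.1621] v=[0.7915]
First v>=0 after going negative at step 6, time=1.8000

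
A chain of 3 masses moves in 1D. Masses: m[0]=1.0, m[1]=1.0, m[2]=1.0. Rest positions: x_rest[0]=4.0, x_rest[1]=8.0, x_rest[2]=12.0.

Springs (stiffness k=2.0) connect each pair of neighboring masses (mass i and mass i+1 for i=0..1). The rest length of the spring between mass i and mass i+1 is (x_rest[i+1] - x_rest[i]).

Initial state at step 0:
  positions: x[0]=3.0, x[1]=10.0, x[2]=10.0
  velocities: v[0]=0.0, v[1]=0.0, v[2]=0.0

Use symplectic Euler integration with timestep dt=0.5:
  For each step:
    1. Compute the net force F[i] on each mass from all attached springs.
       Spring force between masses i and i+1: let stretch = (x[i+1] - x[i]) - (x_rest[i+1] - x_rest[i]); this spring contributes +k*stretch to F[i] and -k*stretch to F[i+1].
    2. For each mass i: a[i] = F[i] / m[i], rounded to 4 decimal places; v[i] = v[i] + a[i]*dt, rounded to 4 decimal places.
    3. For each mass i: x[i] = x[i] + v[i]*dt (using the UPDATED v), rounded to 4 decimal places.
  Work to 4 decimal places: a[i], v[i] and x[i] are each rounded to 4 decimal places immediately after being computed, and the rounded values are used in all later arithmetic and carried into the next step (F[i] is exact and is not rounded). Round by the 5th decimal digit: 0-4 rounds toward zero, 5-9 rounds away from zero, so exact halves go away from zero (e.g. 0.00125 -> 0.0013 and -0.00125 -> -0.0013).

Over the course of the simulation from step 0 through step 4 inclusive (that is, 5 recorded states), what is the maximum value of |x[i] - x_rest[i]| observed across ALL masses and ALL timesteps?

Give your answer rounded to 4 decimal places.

Answer: 3.2500

Derivation:
Step 0: x=[3.0000 10.0000 10.0000] v=[0.0000 0.0000 0.0000]
Step 1: x=[4.5000 6.5000 12.0000] v=[3.0000 -7.0000 4.0000]
Step 2: x=[5.0000 4.7500 13.2500] v=[1.0000 -3.5000 2.5000]
Step 3: x=[3.3750 7.3750 12.2500] v=[-3.2500 5.2500 -2.0000]
Step 4: x=[1.7500 10.4375 10.8125] v=[-3.2500 6.1250 -2.8750]
Max displacement = 3.2500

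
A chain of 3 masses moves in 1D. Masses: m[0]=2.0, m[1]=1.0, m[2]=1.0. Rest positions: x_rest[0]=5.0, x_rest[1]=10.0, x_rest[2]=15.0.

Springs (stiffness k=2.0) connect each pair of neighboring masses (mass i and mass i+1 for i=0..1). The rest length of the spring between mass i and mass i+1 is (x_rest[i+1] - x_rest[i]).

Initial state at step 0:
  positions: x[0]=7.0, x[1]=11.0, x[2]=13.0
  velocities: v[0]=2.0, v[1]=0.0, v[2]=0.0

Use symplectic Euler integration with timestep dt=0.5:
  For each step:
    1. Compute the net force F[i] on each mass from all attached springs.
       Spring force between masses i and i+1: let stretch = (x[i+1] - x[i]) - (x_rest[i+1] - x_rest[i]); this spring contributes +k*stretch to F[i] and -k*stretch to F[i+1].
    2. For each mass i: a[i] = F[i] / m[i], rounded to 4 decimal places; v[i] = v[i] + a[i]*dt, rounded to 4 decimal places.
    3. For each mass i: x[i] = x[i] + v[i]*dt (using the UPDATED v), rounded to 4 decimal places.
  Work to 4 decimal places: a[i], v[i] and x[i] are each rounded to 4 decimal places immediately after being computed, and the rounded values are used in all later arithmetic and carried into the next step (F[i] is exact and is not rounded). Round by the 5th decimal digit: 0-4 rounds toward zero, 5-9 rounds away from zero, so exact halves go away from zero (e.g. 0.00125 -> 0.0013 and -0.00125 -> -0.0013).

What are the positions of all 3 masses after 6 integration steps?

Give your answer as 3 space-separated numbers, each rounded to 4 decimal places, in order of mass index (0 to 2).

Answer: 7.4934 13.6860 21.3272

Derivation:
Step 0: x=[7.0000 11.0000 13.0000] v=[2.0000 0.0000 0.0000]
Step 1: x=[7.7500 10.0000 14.5000] v=[1.5000 -2.0000 3.0000]
Step 2: x=[7.8125 10.1250 16.2500] v=[0.1250 0.2500 3.5000]
Step 3: x=[7.2031 12.1563 17.4375] v=[-1.2188 4.0625 2.3750]
Step 4: x=[6.5820 14.3516 18.4844] v=[-1.2422 4.3905 2.0938]
Step 5: x=[6.6533 14.7285 19.9649] v=[0.1426 0.7537 2.9610]
Step 6: x=[7.4934 13.6860 21.3272] v=[1.6802 -2.0851 2.7246]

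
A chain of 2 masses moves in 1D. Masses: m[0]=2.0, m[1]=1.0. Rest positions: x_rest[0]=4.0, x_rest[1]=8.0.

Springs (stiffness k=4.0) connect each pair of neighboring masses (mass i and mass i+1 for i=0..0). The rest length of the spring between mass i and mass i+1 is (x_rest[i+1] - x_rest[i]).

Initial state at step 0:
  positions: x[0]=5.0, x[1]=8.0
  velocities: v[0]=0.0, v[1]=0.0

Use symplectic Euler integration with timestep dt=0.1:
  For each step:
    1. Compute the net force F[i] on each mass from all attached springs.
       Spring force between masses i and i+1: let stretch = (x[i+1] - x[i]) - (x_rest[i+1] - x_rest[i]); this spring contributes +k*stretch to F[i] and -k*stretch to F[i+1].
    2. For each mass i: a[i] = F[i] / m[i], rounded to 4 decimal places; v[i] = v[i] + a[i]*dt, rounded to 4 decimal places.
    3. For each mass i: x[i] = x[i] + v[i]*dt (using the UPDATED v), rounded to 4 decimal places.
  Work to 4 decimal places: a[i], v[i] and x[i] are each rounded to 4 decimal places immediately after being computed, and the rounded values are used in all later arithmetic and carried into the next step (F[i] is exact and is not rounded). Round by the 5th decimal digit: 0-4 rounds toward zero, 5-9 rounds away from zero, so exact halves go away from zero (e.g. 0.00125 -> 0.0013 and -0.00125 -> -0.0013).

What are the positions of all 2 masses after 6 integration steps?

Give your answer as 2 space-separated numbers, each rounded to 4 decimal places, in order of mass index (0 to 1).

Step 0: x=[5.0000 8.0000] v=[0.0000 0.0000]
Step 1: x=[4.9800 8.0400] v=[-0.2000 0.4000]
Step 2: x=[4.9412 8.1176] v=[-0.3880 0.7760]
Step 3: x=[4.8859 8.2281] v=[-0.5527 1.1054]
Step 4: x=[4.8175 8.3650] v=[-0.6843 1.3685]
Step 5: x=[4.7400 8.5200] v=[-0.7748 1.5495]
Step 6: x=[4.6581 8.6838] v=[-0.8188 1.6375]

Answer: 4.6581 8.6838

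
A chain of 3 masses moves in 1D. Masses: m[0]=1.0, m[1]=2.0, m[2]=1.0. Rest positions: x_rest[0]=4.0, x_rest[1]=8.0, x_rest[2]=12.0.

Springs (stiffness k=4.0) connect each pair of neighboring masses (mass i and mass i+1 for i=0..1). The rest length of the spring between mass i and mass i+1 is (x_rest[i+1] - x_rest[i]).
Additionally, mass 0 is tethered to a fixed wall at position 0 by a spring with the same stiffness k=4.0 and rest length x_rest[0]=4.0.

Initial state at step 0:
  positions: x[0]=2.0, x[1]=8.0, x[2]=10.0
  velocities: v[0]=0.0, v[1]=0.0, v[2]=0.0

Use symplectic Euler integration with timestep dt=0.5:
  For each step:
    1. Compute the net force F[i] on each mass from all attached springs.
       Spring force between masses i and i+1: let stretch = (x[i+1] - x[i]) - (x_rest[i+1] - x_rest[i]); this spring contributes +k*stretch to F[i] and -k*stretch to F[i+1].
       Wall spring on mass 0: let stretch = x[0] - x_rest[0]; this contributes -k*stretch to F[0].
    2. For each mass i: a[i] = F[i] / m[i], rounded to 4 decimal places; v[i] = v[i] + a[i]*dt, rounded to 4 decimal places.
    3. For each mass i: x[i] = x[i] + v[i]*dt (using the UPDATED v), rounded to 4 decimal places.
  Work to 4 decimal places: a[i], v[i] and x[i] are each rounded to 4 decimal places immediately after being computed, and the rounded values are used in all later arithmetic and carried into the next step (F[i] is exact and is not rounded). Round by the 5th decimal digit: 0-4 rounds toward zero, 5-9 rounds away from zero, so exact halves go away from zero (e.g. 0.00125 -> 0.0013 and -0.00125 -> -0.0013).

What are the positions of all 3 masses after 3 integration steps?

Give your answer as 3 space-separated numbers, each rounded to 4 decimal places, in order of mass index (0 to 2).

Answer: 1.0000 9.0000 11.0000

Derivation:
Step 0: x=[2.0000 8.0000 10.0000] v=[0.0000 0.0000 0.0000]
Step 1: x=[6.0000 6.0000 12.0000] v=[8.0000 -4.0000 4.0000]
Step 2: x=[4.0000 7.0000 12.0000] v=[-4.0000 2.0000 0.0000]
Step 3: x=[1.0000 9.0000 11.0000] v=[-6.0000 4.0000 -2.0000]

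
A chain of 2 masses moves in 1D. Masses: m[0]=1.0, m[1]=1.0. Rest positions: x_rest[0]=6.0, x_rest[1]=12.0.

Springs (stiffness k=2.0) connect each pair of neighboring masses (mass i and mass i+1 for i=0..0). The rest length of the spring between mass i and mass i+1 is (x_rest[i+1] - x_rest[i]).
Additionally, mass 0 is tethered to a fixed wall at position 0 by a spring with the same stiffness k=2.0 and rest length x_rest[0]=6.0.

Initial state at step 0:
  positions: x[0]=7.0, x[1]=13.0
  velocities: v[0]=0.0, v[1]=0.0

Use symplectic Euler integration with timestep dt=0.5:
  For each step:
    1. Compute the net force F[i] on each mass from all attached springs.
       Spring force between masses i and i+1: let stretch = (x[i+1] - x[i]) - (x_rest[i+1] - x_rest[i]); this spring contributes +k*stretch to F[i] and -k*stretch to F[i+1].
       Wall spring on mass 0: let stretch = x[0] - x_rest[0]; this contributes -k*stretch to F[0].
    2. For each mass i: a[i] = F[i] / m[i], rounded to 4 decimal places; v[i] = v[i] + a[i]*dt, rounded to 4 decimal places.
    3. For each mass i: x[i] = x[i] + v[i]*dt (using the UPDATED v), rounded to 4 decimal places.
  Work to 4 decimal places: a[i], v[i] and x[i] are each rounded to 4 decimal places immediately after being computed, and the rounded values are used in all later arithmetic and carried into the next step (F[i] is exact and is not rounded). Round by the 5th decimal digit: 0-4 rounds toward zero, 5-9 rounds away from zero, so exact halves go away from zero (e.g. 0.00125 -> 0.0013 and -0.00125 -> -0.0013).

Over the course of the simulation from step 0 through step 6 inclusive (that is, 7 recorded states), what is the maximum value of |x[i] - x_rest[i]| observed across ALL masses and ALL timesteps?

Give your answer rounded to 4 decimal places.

Step 0: x=[7.0000 13.0000] v=[0.0000 0.0000]
Step 1: x=[6.5000 13.0000] v=[-1.0000 0.0000]
Step 2: x=[6.0000 12.7500] v=[-1.0000 -0.5000]
Step 3: x=[5.8750 12.1250] v=[-0.2500 -1.2500]
Step 4: x=[5.9375 11.3750] v=[0.1250 -1.5000]
Step 5: x=[5.7500 10.9063] v=[-0.3750 -0.9375]
Step 6: x=[5.2657 10.8594] v=[-0.9687 -0.0938]
Max displacement = 1.1406

Answer: 1.1406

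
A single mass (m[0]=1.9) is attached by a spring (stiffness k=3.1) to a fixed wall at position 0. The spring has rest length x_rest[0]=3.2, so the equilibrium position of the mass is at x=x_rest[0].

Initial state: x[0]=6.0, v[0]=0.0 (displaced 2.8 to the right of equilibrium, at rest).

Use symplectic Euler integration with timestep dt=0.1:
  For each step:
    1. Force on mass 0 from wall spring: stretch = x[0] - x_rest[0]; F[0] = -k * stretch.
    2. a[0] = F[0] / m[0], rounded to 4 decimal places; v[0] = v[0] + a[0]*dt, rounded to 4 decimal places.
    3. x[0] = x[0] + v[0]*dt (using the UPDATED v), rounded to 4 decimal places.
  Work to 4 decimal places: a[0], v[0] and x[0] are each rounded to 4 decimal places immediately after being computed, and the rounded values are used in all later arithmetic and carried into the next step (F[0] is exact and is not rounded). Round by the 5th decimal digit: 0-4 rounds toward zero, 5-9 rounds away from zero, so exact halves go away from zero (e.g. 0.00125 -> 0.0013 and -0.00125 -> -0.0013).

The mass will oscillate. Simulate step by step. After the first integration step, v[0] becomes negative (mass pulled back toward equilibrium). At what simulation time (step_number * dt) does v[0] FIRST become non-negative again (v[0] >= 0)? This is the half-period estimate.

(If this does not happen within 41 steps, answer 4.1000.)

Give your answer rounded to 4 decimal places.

Step 0: x=[6.0000] v=[0.0000]
Step 1: x=[5.9543] v=[-0.4568]
Step 2: x=[5.8637] v=[-0.9062]
Step 3: x=[5.7296] v=[-1.3408]
Step 4: x=[5.5543] v=[-1.7535]
Step 5: x=[5.3405] v=[-2.1376]
Step 6: x=[5.0918] v=[-2.4868]
Step 7: x=[4.8123] v=[-2.7955]
Step 8: x=[4.5064] v=[-3.0586]
Step 9: x=[4.1792] v=[-3.2718]
Step 10: x=[3.8360] v=[-3.4316]
Step 11: x=[3.4825] v=[-3.5354]
Step 12: x=[3.1244] v=[-3.5815]
Step 13: x=[2.7675] v=[-3.5692]
Step 14: x=[2.4176] v=[-3.4986]
Step 15: x=[2.0805] v=[-3.3710]
Step 16: x=[1.7617] v=[-3.1883]
Step 17: x=[1.4663] v=[-2.9536]
Step 18: x=[1.1992] v=[-2.6707]
Step 19: x=[0.9648] v=[-2.3443]
Step 20: x=[0.7668] v=[-1.9796]
Step 21: x=[0.6085] v=[-1.5826]
Step 22: x=[0.4925] v=[-1.1598]
Step 23: x=[0.4207] v=[-0.7181]
Step 24: x=[0.3942] v=[-0.2646]
Step 25: x=[0.4135] v=[0.1932]
First v>=0 after going negative at step 25, time=2.5000

Answer: 2.5000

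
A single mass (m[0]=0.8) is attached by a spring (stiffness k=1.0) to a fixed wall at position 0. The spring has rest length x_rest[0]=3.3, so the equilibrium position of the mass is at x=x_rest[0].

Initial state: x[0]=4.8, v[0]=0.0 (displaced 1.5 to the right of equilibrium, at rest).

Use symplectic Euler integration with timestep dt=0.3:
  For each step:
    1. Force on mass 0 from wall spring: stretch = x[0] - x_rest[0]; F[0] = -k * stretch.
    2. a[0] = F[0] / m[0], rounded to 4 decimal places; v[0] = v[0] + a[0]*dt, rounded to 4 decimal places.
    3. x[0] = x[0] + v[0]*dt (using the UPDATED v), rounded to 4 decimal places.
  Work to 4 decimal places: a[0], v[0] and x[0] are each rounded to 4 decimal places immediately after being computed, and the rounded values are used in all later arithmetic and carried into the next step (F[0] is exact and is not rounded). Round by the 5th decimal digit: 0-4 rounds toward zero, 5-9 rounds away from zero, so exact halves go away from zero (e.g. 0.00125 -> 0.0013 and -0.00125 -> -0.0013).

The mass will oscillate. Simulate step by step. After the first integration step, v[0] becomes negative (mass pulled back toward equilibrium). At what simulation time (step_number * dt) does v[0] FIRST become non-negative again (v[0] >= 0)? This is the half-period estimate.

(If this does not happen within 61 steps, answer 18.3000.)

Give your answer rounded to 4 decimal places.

Answer: 3.0000

Derivation:
Step 0: x=[4.8000] v=[0.0000]
Step 1: x=[4.6313] v=[-0.5625]
Step 2: x=[4.3128] v=[-1.0617]
Step 3: x=[3.8804] v=[-1.4415]
Step 4: x=[3.3826] v=[-1.6592]
Step 5: x=[2.8755] v=[-1.6902]
Step 6: x=[2.4162] v=[-1.5310]
Step 7: x=[2.0563] v=[-1.1996]
Step 8: x=[1.8363] v=[-0.7332]
Step 9: x=[1.7810] v=[-0.1843]
Step 10: x=[1.8966] v=[0.3853]
First v>=0 after going negative at step 10, time=3.0000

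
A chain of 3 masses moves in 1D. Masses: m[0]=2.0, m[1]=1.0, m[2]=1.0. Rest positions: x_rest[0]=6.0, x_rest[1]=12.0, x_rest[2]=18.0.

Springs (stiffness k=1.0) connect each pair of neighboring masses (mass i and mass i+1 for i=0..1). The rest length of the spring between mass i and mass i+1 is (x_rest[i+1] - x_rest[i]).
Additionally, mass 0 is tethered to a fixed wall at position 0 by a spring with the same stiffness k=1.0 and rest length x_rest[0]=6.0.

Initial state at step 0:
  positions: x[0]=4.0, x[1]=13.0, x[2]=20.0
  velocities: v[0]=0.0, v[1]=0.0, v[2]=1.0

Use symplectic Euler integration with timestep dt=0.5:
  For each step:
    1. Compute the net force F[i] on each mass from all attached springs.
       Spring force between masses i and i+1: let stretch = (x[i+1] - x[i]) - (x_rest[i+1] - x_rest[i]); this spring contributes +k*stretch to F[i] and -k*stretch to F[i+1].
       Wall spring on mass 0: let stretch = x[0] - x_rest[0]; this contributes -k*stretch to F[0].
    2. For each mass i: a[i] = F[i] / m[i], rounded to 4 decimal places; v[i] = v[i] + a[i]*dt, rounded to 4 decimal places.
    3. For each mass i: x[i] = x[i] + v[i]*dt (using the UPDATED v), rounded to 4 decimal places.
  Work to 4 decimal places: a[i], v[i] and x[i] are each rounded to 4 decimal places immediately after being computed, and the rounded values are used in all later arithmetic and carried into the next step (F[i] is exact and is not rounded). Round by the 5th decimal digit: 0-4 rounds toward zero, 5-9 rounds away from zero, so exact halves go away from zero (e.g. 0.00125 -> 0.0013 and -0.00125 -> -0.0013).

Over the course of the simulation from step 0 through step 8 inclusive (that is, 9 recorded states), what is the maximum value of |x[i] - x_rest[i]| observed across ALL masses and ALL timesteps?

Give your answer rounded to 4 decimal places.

Answer: 2.3420

Derivation:
Step 0: x=[4.0000 13.0000 20.0000] v=[0.0000 0.0000 1.0000]
Step 1: x=[4.6250 12.5000 20.2500] v=[1.2500 -1.0000 0.5000]
Step 2: x=[5.6563 11.9688 20.0625] v=[2.0625 -1.0625 -0.3750]
Step 3: x=[6.7696 11.8829 19.3516] v=[2.2266 -0.1719 -1.4219]
Step 4: x=[7.6759 12.3858 18.2735] v=[1.8125 1.0058 -2.1563]
Step 5: x=[8.2114 13.1832 17.2234] v=[1.0710 1.5947 -2.1002]
Step 6: x=[8.3420 13.7477 16.6633] v=[0.2611 1.1289 -1.1203]
Step 7: x=[8.1055 13.6896 16.8743] v=[-0.4730 -0.1162 0.4219]
Step 8: x=[7.5538 13.0317 17.7891] v=[-1.1034 -1.3159 1.8296]
Max displacement = 2.3420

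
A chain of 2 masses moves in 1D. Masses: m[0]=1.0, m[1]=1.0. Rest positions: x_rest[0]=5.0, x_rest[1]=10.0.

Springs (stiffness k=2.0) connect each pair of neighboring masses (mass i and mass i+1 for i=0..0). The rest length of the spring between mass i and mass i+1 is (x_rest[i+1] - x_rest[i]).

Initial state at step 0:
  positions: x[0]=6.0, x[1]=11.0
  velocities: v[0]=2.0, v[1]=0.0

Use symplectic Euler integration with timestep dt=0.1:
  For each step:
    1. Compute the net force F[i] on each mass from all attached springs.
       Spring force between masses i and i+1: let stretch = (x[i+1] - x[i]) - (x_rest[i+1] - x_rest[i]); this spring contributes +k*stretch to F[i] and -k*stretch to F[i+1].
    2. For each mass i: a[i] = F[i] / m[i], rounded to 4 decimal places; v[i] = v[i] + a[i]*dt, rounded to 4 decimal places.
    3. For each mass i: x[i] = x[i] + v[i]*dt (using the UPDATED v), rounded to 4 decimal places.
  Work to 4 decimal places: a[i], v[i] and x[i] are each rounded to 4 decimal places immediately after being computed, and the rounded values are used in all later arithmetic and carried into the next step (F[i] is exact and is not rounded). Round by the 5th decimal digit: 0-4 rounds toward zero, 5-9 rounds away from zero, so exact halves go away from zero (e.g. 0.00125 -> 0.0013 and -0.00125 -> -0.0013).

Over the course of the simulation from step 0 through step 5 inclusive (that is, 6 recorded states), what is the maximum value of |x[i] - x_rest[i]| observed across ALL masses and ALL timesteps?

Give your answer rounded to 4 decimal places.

Answer: 1.9234

Derivation:
Step 0: x=[6.0000 11.0000] v=[2.0000 0.0000]
Step 1: x=[6.2000 11.0000] v=[2.0000 0.0000]
Step 2: x=[6.3960 11.0040] v=[1.9600 0.0400]
Step 3: x=[6.5842 11.0158] v=[1.8816 0.1184]
Step 4: x=[6.7610 11.0390] v=[1.7679 0.2321]
Step 5: x=[6.9234 11.0767] v=[1.6235 0.3765]
Max displacement = 1.9234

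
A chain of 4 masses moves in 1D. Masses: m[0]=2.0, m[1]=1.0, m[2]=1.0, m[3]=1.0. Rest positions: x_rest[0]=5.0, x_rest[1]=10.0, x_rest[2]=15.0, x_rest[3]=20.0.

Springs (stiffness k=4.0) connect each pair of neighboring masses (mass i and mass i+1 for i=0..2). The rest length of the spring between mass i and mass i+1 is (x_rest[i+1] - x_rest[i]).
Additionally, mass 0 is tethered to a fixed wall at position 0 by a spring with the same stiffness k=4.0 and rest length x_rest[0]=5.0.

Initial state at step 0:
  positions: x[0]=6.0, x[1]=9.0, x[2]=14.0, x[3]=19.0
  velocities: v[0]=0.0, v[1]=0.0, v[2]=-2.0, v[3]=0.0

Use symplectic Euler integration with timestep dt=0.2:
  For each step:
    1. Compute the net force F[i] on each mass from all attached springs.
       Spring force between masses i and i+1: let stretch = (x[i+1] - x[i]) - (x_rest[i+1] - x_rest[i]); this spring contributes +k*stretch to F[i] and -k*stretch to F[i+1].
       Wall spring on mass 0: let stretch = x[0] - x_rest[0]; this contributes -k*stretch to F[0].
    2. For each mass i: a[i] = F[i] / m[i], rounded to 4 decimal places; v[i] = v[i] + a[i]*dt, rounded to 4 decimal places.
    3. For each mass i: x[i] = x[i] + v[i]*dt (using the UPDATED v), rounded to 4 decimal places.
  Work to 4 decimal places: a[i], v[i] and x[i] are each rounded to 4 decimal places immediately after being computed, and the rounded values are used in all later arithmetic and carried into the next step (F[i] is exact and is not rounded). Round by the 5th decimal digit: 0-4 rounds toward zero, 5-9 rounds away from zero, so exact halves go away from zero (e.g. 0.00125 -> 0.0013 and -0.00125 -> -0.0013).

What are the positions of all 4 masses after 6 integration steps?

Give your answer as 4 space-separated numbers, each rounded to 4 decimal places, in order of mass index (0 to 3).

Step 0: x=[6.0000 9.0000 14.0000 19.0000] v=[0.0000 0.0000 -2.0000 0.0000]
Step 1: x=[5.7600 9.3200 13.6000 19.0000] v=[-1.2000 1.6000 -2.0000 0.0000]
Step 2: x=[5.3440 9.7552 13.3792 18.9360] v=[-2.0800 2.1760 -1.1040 -0.3200]
Step 3: x=[4.8534 10.0644 13.4676 18.7829] v=[-2.4531 1.5462 0.4422 -0.7654]
Step 4: x=[4.3914 10.0844 13.8620 18.5794] v=[-2.3101 0.1000 1.9719 -1.0176]
Step 5: x=[4.0335 9.7979 14.4067 18.4211] v=[-1.7895 -1.4323 2.7237 -0.7915]
Step 6: x=[3.8141 9.3265 14.8563 18.4205] v=[-1.0971 -2.3568 2.2482 -0.0030]

Answer: 3.8141 9.3265 14.8563 18.4205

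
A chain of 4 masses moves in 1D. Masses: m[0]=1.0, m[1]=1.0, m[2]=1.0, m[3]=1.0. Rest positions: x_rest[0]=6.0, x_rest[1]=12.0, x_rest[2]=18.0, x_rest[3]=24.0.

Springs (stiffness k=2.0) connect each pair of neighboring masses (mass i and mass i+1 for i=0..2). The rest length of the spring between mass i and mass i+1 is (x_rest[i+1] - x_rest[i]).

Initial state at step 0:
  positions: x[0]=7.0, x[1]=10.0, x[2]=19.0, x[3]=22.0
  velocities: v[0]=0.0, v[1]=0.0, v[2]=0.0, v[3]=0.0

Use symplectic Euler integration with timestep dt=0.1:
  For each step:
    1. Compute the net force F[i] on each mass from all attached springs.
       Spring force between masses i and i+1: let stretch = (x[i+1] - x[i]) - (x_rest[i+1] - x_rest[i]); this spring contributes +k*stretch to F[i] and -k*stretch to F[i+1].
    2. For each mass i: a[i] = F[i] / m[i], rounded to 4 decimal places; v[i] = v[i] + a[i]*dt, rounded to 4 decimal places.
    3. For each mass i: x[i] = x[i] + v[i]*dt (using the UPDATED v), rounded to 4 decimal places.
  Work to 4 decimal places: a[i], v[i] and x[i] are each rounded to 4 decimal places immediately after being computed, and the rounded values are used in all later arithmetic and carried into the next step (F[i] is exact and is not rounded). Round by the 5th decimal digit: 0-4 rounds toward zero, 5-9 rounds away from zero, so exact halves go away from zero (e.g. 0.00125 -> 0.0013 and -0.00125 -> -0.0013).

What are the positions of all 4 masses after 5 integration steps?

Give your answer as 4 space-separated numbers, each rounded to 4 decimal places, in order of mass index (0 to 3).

Answer: 6.2195 11.5218 17.4782 22.7805

Derivation:
Step 0: x=[7.0000 10.0000 19.0000 22.0000] v=[0.0000 0.0000 0.0000 0.0000]
Step 1: x=[6.9400 10.1200 18.8800 22.0600] v=[-0.6000 1.2000 -1.2000 0.6000]
Step 2: x=[6.8236 10.3516 18.6484 22.1764] v=[-1.1640 2.3160 -2.3160 1.1640]
Step 3: x=[6.6578 10.6786 18.3214 22.3422] v=[-1.6584 3.2698 -3.2698 1.6584]
Step 4: x=[6.4524 11.0780 17.9220 22.5476] v=[-2.0542 3.9942 -3.9942 2.0542]
Step 5: x=[6.2195 11.5218 17.4782 22.7805] v=[-2.3291 4.4379 -4.4379 2.3291]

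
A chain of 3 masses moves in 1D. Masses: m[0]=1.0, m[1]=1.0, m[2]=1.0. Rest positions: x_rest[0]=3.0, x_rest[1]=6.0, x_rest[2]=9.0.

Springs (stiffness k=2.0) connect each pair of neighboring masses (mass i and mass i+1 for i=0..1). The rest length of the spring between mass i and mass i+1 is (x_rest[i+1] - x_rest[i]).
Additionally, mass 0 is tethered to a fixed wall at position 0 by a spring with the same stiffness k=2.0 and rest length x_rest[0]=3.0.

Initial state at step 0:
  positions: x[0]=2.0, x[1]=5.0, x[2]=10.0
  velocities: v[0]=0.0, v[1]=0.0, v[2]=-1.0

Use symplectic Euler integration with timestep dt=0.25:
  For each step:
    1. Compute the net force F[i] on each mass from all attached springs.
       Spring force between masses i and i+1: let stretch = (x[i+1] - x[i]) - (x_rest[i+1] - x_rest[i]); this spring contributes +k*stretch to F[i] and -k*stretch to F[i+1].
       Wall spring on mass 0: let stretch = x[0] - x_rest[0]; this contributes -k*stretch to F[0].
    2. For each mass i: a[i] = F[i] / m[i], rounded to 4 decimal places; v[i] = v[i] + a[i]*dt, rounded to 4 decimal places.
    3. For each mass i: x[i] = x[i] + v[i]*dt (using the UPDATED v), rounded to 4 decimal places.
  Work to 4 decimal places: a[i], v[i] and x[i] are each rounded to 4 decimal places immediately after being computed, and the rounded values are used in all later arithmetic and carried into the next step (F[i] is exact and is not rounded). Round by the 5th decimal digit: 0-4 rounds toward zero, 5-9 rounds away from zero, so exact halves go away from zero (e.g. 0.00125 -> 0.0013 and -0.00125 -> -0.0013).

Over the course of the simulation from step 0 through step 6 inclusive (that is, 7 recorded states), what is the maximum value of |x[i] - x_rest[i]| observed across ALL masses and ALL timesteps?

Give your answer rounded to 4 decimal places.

Answer: 1.8840

Derivation:
Step 0: x=[2.0000 5.0000 10.0000] v=[0.0000 0.0000 -1.0000]
Step 1: x=[2.1250 5.2500 9.5000] v=[0.5000 1.0000 -2.0000]
Step 2: x=[2.3750 5.6406 8.8438] v=[1.0000 1.5625 -2.6250]
Step 3: x=[2.7363 6.0234 8.1622] v=[1.4453 1.5313 -2.7266]
Step 4: x=[3.1665 6.2627 7.5882] v=[1.7207 0.9572 -2.2960]
Step 5: x=[3.5879 6.2807 7.2235] v=[1.6856 0.0719 -1.4588]
Step 6: x=[3.8974 6.0799 7.1160] v=[1.2381 -0.8031 -0.4302]
Max displacement = 1.8840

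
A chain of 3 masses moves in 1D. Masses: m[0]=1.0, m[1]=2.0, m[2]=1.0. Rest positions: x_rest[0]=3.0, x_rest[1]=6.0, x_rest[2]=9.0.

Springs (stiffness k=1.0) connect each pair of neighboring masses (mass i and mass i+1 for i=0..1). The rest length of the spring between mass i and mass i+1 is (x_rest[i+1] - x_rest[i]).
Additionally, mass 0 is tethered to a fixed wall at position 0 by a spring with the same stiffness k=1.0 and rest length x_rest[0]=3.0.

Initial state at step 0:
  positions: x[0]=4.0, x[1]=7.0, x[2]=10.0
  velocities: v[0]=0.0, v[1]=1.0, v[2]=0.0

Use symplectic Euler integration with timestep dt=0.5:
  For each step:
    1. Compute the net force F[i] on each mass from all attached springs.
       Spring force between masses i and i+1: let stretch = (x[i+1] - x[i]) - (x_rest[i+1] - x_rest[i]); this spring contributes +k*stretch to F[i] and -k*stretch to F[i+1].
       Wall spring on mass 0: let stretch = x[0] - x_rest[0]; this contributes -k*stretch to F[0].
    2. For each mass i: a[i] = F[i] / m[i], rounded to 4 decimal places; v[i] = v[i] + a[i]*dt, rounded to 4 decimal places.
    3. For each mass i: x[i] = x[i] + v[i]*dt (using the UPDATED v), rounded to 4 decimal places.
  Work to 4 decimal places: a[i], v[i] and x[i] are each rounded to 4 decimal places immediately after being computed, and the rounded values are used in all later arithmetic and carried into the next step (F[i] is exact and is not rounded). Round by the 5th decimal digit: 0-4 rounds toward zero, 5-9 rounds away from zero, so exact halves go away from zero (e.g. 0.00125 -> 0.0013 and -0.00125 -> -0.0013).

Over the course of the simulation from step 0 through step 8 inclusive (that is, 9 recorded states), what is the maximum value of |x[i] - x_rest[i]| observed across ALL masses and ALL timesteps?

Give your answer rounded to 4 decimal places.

Step 0: x=[4.0000 7.0000 10.0000] v=[0.0000 1.0000 0.0000]
Step 1: x=[3.7500 7.5000 10.0000] v=[-0.5000 1.0000 0.0000]
Step 2: x=[3.5000 7.8438 10.1250] v=[-0.5000 0.6875 0.2500]
Step 3: x=[3.4610 7.9298 10.4297] v=[-0.0781 0.1719 0.6094]
Step 4: x=[3.6739 7.7696 10.8595] v=[0.4258 -0.3204 0.8595]
Step 5: x=[3.9923 7.4837 11.2668] v=[0.6367 -0.5719 0.8146]
Step 6: x=[4.1855 7.2342 11.4784] v=[0.3863 -0.4990 0.4231]
Step 7: x=[4.0945 7.1342 11.3789] v=[-0.1821 -0.2001 -0.1990]
Step 8: x=[3.7398 7.1848 10.9682] v=[-0.7095 0.1012 -0.8214]
Max displacement = 2.4784

Answer: 2.4784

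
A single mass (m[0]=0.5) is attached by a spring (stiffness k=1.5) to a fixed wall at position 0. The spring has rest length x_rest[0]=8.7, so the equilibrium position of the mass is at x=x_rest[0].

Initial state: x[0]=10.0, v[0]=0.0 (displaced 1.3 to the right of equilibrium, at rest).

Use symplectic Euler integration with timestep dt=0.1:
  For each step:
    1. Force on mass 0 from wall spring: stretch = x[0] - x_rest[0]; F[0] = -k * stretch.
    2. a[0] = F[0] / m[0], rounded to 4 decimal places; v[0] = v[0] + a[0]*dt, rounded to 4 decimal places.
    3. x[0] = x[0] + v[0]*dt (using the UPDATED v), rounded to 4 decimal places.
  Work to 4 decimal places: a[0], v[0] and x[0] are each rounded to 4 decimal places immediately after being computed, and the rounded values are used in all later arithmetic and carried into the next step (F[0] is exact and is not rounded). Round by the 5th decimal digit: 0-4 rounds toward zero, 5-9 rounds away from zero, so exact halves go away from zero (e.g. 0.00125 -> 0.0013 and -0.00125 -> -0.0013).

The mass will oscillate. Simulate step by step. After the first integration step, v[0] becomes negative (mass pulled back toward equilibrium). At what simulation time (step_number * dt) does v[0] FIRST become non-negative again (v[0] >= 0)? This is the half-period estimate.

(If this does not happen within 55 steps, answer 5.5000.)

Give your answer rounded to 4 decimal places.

Step 0: x=[10.0000] v=[0.0000]
Step 1: x=[9.9610] v=[-0.3900]
Step 2: x=[9.8842] v=[-0.7683]
Step 3: x=[9.7718] v=[-1.1236]
Step 4: x=[9.6273] v=[-1.4451]
Step 5: x=[9.4550] v=[-1.7233]
Step 6: x=[9.2600] v=[-1.9498]
Step 7: x=[9.0482] v=[-2.1178]
Step 8: x=[8.8260] v=[-2.2223]
Step 9: x=[8.6000] v=[-2.2601]
Step 10: x=[8.3770] v=[-2.2301]
Step 11: x=[8.1637] v=[-2.1332]
Step 12: x=[7.9665] v=[-1.9723]
Step 13: x=[7.7913] v=[-1.7523]
Step 14: x=[7.6433] v=[-1.4797]
Step 15: x=[7.5270] v=[-1.1627]
Step 16: x=[7.4459] v=[-0.8108]
Step 17: x=[7.4024] v=[-0.4346]
Step 18: x=[7.3979] v=[-0.0453]
Step 19: x=[7.4324] v=[0.3453]
First v>=0 after going negative at step 19, time=1.9000

Answer: 1.9000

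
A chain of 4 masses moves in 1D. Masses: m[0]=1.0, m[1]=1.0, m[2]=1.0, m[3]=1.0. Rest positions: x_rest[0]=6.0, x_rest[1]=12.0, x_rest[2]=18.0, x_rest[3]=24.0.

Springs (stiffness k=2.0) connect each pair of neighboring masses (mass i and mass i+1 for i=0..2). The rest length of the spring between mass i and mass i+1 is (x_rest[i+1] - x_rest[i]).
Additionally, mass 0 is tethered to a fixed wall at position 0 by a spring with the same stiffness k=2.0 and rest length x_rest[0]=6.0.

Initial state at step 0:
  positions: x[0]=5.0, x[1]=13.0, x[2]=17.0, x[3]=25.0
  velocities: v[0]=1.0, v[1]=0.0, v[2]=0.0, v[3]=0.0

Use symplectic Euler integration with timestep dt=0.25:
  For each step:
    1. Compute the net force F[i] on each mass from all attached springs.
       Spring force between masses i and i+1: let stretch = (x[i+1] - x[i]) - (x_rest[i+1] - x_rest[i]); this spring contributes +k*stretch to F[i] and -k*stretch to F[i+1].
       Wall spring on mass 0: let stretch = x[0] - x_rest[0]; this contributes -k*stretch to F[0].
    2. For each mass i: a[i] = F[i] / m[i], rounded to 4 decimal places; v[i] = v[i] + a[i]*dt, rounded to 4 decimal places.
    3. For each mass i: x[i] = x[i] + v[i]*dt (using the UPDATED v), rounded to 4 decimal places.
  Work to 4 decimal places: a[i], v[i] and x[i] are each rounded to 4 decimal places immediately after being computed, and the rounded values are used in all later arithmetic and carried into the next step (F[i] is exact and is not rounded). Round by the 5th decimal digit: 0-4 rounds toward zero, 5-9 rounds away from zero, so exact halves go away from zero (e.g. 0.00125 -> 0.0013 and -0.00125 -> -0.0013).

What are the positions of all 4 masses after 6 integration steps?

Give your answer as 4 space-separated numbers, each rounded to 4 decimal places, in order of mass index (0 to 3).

Answer: 6.6439 12.3741 18.6608 23.7253

Derivation:
Step 0: x=[5.0000 13.0000 17.0000 25.0000] v=[1.0000 0.0000 0.0000 0.0000]
Step 1: x=[5.6250 12.5000 17.5000 24.7500] v=[2.5000 -2.0000 2.0000 -1.0000]
Step 2: x=[6.4063 11.7656 18.2813 24.3438] v=[3.1250 -2.9375 3.1250 -1.6250]
Step 3: x=[7.0567 11.1758 19.0059 23.9297] v=[2.6015 -2.3593 2.8984 -1.6563]
Step 4: x=[7.3399 11.0499 19.3672 23.6502] v=[1.1327 -0.5038 1.4453 -1.1182]
Step 5: x=[7.1693 11.4999 19.2242 23.5853] v=[-0.6823 1.7999 -0.5719 -0.2597]
Step 6: x=[6.6439 12.3741 18.6608 23.7253] v=[-2.1017 3.4968 -2.2535 0.5598]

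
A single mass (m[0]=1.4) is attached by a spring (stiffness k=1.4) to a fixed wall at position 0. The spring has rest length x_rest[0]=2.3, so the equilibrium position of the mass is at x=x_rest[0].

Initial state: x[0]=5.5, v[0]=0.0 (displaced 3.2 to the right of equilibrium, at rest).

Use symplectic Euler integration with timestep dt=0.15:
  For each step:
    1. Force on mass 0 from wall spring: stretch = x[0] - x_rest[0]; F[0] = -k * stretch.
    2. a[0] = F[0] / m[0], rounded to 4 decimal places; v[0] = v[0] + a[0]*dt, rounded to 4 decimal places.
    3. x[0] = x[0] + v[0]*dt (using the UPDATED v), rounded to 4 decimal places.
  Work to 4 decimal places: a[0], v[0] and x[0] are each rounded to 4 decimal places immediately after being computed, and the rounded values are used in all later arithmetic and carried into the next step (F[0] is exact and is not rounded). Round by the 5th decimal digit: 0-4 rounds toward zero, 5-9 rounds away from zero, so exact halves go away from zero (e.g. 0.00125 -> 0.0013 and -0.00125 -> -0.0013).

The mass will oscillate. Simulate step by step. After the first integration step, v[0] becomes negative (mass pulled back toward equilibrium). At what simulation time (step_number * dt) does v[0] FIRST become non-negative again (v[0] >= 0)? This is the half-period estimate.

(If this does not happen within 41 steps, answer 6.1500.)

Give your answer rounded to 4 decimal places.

Answer: 3.1500

Derivation:
Step 0: x=[5.5000] v=[0.0000]
Step 1: x=[5.4280] v=[-0.4800]
Step 2: x=[5.2856] v=[-0.9492]
Step 3: x=[5.0761] v=[-1.3970]
Step 4: x=[4.8041] v=[-1.8134]
Step 5: x=[4.4758] v=[-2.1890]
Step 6: x=[4.0985] v=[-2.5154]
Step 7: x=[3.6807] v=[-2.7852]
Step 8: x=[3.2319] v=[-2.9923]
Step 9: x=[2.7621] v=[-3.1321]
Step 10: x=[2.2819] v=[-3.2014]
Step 11: x=[1.8021] v=[-3.1987]
Step 12: x=[1.3335] v=[-3.1240]
Step 13: x=[0.8867] v=[-2.9790]
Step 14: x=[0.4717] v=[-2.7670]
Step 15: x=[0.0978] v=[-2.4928]
Step 16: x=[-0.2266] v=[-2.1625]
Step 17: x=[-0.4941] v=[-1.7835]
Step 18: x=[-0.6988] v=[-1.3644]
Step 19: x=[-0.8360] v=[-0.9146]
Step 20: x=[-0.9026] v=[-0.4442]
Step 21: x=[-0.8972] v=[0.0362]
First v>=0 after going negative at step 21, time=3.1500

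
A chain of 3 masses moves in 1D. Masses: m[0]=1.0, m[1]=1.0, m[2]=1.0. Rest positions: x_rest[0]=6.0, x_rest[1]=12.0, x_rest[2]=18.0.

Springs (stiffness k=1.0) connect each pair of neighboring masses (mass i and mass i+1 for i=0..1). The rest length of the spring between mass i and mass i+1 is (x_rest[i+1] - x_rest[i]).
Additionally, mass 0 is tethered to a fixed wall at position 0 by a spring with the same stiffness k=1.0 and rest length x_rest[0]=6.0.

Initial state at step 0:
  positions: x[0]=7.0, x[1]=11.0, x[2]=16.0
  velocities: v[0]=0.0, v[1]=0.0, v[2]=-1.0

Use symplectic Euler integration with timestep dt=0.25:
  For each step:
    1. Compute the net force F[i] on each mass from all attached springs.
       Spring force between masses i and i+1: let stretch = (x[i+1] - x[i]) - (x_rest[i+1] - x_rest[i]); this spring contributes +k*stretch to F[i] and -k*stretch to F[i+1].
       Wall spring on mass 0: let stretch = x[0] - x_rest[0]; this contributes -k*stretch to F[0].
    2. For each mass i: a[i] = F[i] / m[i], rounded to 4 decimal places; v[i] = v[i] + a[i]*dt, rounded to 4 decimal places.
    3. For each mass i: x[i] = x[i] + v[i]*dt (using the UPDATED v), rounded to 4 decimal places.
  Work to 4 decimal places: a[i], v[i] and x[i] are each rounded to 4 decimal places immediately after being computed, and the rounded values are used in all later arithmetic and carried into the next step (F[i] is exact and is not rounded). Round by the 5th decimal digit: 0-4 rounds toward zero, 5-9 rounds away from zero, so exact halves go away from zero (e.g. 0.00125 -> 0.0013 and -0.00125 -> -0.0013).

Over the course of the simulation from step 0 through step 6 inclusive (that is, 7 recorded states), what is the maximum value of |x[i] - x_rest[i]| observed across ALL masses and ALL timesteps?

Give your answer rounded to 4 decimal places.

Answer: 2.3154

Derivation:
Step 0: x=[7.0000 11.0000 16.0000] v=[0.0000 0.0000 -1.0000]
Step 1: x=[6.8125 11.0625 15.8125] v=[-0.7500 0.2500 -0.7500]
Step 2: x=[6.4649 11.1563 15.7031] v=[-1.3906 0.3750 -0.4375]
Step 3: x=[6.0064 11.2410 15.6846] v=[-1.8340 0.3389 -0.0742]
Step 4: x=[5.4997 11.2763 15.7633] v=[-2.0270 0.1412 0.3149]
Step 5: x=[5.0103 11.2310 15.9366] v=[-1.9578 -0.1812 0.6932]
Step 6: x=[4.5965 11.0910 16.1908] v=[-1.6552 -0.5600 1.0168]
Max displacement = 2.3154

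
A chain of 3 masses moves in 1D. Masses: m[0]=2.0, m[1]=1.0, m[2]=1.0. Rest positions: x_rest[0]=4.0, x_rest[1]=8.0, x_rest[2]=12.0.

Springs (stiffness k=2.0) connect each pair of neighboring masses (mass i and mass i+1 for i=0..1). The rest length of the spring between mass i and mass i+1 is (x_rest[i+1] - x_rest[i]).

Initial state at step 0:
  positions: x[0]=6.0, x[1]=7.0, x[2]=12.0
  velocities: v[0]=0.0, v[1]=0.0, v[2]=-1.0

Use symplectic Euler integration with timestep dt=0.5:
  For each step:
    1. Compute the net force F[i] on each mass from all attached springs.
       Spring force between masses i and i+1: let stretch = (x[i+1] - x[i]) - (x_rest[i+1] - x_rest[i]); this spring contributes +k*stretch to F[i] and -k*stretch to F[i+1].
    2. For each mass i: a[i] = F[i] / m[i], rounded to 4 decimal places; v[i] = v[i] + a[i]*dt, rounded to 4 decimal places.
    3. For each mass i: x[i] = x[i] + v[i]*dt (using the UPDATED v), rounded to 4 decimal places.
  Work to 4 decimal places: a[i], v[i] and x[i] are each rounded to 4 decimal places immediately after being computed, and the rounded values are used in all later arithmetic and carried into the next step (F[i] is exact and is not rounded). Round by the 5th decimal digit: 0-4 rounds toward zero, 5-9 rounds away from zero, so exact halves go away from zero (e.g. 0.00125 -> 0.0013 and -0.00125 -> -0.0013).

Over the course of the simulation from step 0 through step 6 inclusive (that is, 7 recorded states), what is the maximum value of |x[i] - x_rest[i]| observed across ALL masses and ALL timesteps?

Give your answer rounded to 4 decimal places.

Answer: 2.3478

Derivation:
Step 0: x=[6.0000 7.0000 12.0000] v=[0.0000 0.0000 -1.0000]
Step 1: x=[5.2500 9.0000 11.0000] v=[-1.5000 4.0000 -2.0000]
Step 2: x=[4.4375 10.1250 11.0000] v=[-1.6250 2.2500 0.0000]
Step 3: x=[4.0469 8.8438 12.5625] v=[-0.7813 -2.5625 3.1250]
Step 4: x=[3.8555 7.0235 14.2657] v=[-0.3829 -3.6407 3.4063]
Step 5: x=[3.4561 7.2403 14.3478] v=[-0.7989 0.4335 0.1641]
Step 6: x=[3.0027 9.1187 12.8761] v=[-0.9068 3.7568 -2.9434]
Max displacement = 2.3478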